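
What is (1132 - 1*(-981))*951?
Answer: 2009463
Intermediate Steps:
(1132 - 1*(-981))*951 = (1132 + 981)*951 = 2113*951 = 2009463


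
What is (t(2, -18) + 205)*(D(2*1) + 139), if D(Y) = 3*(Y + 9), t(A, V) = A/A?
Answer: 35432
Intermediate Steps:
t(A, V) = 1
D(Y) = 27 + 3*Y (D(Y) = 3*(9 + Y) = 27 + 3*Y)
(t(2, -18) + 205)*(D(2*1) + 139) = (1 + 205)*((27 + 3*(2*1)) + 139) = 206*((27 + 3*2) + 139) = 206*((27 + 6) + 139) = 206*(33 + 139) = 206*172 = 35432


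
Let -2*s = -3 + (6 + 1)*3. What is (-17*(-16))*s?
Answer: -2448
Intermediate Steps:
s = -9 (s = -(-3 + (6 + 1)*3)/2 = -(-3 + 7*3)/2 = -(-3 + 21)/2 = -½*18 = -9)
(-17*(-16))*s = -17*(-16)*(-9) = 272*(-9) = -2448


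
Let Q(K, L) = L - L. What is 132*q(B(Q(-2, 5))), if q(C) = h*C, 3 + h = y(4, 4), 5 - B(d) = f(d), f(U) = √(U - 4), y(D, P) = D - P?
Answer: -1980 + 792*I ≈ -1980.0 + 792.0*I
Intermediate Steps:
Q(K, L) = 0
f(U) = √(-4 + U)
B(d) = 5 - √(-4 + d)
h = -3 (h = -3 + (4 - 1*4) = -3 + (4 - 4) = -3 + 0 = -3)
q(C) = -3*C
132*q(B(Q(-2, 5))) = 132*(-3*(5 - √(-4 + 0))) = 132*(-3*(5 - √(-4))) = 132*(-3*(5 - 2*I)) = 132*(-15 + 6*I) = -1980 + 792*I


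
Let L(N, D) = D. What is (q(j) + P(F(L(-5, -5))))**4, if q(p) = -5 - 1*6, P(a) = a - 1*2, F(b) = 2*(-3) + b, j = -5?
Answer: 331776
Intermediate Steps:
F(b) = -6 + b
P(a) = -2 + a (P(a) = a - 2 = -2 + a)
q(p) = -11 (q(p) = -5 - 6 = -11)
(q(j) + P(F(L(-5, -5))))**4 = (-11 + (-2 + (-6 - 5)))**4 = (-11 + (-2 - 11))**4 = (-11 - 13)**4 = (-24)**4 = 331776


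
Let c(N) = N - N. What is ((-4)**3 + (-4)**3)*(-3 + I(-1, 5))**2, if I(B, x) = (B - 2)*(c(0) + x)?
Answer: -41472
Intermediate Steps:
c(N) = 0
I(B, x) = x*(-2 + B) (I(B, x) = (B - 2)*(0 + x) = (-2 + B)*x = x*(-2 + B))
((-4)**3 + (-4)**3)*(-3 + I(-1, 5))**2 = ((-4)**3 + (-4)**3)*(-3 + 5*(-2 - 1))**2 = (-64 - 64)*(-3 + 5*(-3))**2 = -128*(-3 - 15)**2 = -128*(-18)**2 = -128*324 = -41472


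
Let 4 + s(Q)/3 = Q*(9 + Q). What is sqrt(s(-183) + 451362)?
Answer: 6*sqrt(15191) ≈ 739.51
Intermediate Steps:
s(Q) = -12 + 3*Q*(9 + Q) (s(Q) = -12 + 3*(Q*(9 + Q)) = -12 + 3*Q*(9 + Q))
sqrt(s(-183) + 451362) = sqrt((-12 + 3*(-183)**2 + 27*(-183)) + 451362) = sqrt((-12 + 3*33489 - 4941) + 451362) = sqrt((-12 + 100467 - 4941) + 451362) = sqrt(95514 + 451362) = sqrt(546876) = 6*sqrt(15191)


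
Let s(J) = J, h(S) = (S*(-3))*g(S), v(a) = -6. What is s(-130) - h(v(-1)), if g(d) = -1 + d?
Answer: -4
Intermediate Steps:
h(S) = -3*S*(-1 + S) (h(S) = (S*(-3))*(-1 + S) = (-3*S)*(-1 + S) = -3*S*(-1 + S))
s(-130) - h(v(-1)) = -130 - 3*(-6)*(1 - 1*(-6)) = -130 - 3*(-6)*(1 + 6) = -130 - 3*(-6)*7 = -130 - 1*(-126) = -130 + 126 = -4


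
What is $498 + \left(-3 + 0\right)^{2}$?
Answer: $507$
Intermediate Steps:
$498 + \left(-3 + 0\right)^{2} = 498 + \left(-3\right)^{2} = 498 + 9 = 507$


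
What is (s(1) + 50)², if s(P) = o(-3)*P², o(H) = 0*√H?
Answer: 2500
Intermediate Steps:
o(H) = 0
s(P) = 0 (s(P) = 0*P² = 0)
(s(1) + 50)² = (0 + 50)² = 50² = 2500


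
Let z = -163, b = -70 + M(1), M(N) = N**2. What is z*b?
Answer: 11247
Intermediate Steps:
b = -69 (b = -70 + 1**2 = -70 + 1 = -69)
z*b = -163*(-69) = 11247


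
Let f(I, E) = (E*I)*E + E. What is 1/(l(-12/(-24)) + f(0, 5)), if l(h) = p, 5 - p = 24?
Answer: -1/14 ≈ -0.071429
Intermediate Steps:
p = -19 (p = 5 - 1*24 = 5 - 24 = -19)
f(I, E) = E + I*E**2 (f(I, E) = I*E**2 + E = E + I*E**2)
l(h) = -19
1/(l(-12/(-24)) + f(0, 5)) = 1/(-19 + 5*(1 + 5*0)) = 1/(-19 + 5*(1 + 0)) = 1/(-19 + 5*1) = 1/(-19 + 5) = 1/(-14) = -1/14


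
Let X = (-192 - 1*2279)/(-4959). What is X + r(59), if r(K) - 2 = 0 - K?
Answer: -280192/4959 ≈ -56.502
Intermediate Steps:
r(K) = 2 - K (r(K) = 2 + (0 - K) = 2 - K)
X = 2471/4959 (X = (-192 - 2279)*(-1/4959) = -2471*(-1/4959) = 2471/4959 ≈ 0.49829)
X + r(59) = 2471/4959 + (2 - 1*59) = 2471/4959 + (2 - 59) = 2471/4959 - 57 = -280192/4959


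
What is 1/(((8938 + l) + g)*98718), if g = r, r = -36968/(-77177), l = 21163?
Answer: 77177/229335916654710 ≈ 3.3652e-10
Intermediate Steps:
r = 36968/77177 (r = -36968*(-1/77177) = 36968/77177 ≈ 0.47900)
g = 36968/77177 ≈ 0.47900
1/(((8938 + l) + g)*98718) = 1/(((8938 + 21163) + 36968/77177)*98718) = (1/98718)/(30101 + 36968/77177) = (1/98718)/(2323141845/77177) = (77177/2323141845)*(1/98718) = 77177/229335916654710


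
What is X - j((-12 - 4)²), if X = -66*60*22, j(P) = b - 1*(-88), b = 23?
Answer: -87231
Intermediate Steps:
j(P) = 111 (j(P) = 23 - 1*(-88) = 23 + 88 = 111)
X = -87120 (X = -3960*22 = -87120)
X - j((-12 - 4)²) = -87120 - 1*111 = -87120 - 111 = -87231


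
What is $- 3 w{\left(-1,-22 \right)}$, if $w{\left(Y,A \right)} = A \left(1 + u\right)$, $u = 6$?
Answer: $462$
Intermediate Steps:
$w{\left(Y,A \right)} = 7 A$ ($w{\left(Y,A \right)} = A \left(1 + 6\right) = A 7 = 7 A$)
$- 3 w{\left(-1,-22 \right)} = - 3 \cdot 7 \left(-22\right) = \left(-3\right) \left(-154\right) = 462$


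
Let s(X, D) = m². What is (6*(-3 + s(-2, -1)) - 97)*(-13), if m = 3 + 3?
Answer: -1313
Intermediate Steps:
m = 6
s(X, D) = 36 (s(X, D) = 6² = 36)
(6*(-3 + s(-2, -1)) - 97)*(-13) = (6*(-3 + 36) - 97)*(-13) = (6*33 - 97)*(-13) = (198 - 97)*(-13) = 101*(-13) = -1313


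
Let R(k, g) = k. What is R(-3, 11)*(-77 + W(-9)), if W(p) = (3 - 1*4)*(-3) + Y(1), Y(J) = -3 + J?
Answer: 228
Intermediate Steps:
W(p) = 1 (W(p) = (3 - 1*4)*(-3) + (-3 + 1) = (3 - 4)*(-3) - 2 = -1*(-3) - 2 = 3 - 2 = 1)
R(-3, 11)*(-77 + W(-9)) = -3*(-77 + 1) = -3*(-76) = 228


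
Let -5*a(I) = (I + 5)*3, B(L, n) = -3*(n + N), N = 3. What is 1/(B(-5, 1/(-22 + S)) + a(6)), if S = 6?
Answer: -80/1233 ≈ -0.064882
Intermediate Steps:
B(L, n) = -9 - 3*n (B(L, n) = -3*(n + 3) = -3*(3 + n) = -9 - 3*n)
a(I) = -3 - 3*I/5 (a(I) = -(I + 5)*3/5 = -(5 + I)*3/5 = -(15 + 3*I)/5 = -3 - 3*I/5)
1/(B(-5, 1/(-22 + S)) + a(6)) = 1/((-9 - 3/(-22 + 6)) + (-3 - ⅗*6)) = 1/((-9 - 3/(-16)) + (-3 - 18/5)) = 1/((-9 - 3*(-1/16)) - 33/5) = 1/((-9 + 3/16) - 33/5) = 1/(-141/16 - 33/5) = 1/(-1233/80) = -80/1233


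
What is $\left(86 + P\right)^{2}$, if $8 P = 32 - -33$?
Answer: $\frac{567009}{64} \approx 8859.5$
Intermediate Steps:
$P = \frac{65}{8}$ ($P = \frac{32 - -33}{8} = \frac{32 + 33}{8} = \frac{1}{8} \cdot 65 = \frac{65}{8} \approx 8.125$)
$\left(86 + P\right)^{2} = \left(86 + \frac{65}{8}\right)^{2} = \left(\frac{753}{8}\right)^{2} = \frac{567009}{64}$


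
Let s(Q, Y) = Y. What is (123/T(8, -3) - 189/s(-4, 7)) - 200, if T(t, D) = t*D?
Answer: -1857/8 ≈ -232.13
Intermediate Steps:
T(t, D) = D*t
(123/T(8, -3) - 189/s(-4, 7)) - 200 = (123/((-3*8)) - 189/7) - 200 = (123/(-24) - 189*⅐) - 200 = (123*(-1/24) - 27) - 200 = (-41/8 - 27) - 200 = -257/8 - 200 = -1857/8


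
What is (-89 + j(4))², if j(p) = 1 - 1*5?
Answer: 8649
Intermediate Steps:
j(p) = -4 (j(p) = 1 - 5 = -4)
(-89 + j(4))² = (-89 - 4)² = (-93)² = 8649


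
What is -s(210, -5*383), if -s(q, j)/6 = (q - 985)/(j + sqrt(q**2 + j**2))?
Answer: -59365/294 - 155*sqrt(148453)/294 ≈ -405.05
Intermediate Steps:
s(q, j) = -6*(-985 + q)/(j + sqrt(j**2 + q**2)) (s(q, j) = -6*(q - 985)/(j + sqrt(q**2 + j**2)) = -6*(-985 + q)/(j + sqrt(j**2 + q**2)))
-s(210, -5*383) = -6*(985 - 1*210)/(-5*383 + sqrt((-5*383)**2 + 210**2)) = -6*(985 - 210)/(-1915 + sqrt((-1915)**2 + 44100)) = -6*775/(-1915 + sqrt(3667225 + 44100)) = -6*775/(-1915 + sqrt(3711325)) = -6*775/(-1915 + 5*sqrt(148453)) = -4650/(-1915 + 5*sqrt(148453))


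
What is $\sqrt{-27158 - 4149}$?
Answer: $i \sqrt{31307} \approx 176.94 i$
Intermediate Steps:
$\sqrt{-27158 - 4149} = \sqrt{-31307} = i \sqrt{31307}$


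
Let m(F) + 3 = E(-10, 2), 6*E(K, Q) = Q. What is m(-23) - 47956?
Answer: -143876/3 ≈ -47959.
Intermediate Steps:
E(K, Q) = Q/6
m(F) = -8/3 (m(F) = -3 + (⅙)*2 = -3 + ⅓ = -8/3)
m(-23) - 47956 = -8/3 - 47956 = -143876/3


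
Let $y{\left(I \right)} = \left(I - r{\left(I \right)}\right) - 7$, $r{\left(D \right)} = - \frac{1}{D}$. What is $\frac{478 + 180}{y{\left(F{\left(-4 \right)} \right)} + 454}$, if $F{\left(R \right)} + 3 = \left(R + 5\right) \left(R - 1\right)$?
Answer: $\frac{5264}{3511} \approx 1.4993$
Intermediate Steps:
$F{\left(R \right)} = -3 + \left(-1 + R\right) \left(5 + R\right)$ ($F{\left(R \right)} = -3 + \left(R + 5\right) \left(R - 1\right) = -3 + \left(5 + R\right) \left(-1 + R\right) = -3 + \left(-1 + R\right) \left(5 + R\right)$)
$y{\left(I \right)} = -7 + I + \frac{1}{I}$ ($y{\left(I \right)} = \left(I - - \frac{1}{I}\right) - 7 = \left(I + \frac{1}{I}\right) - 7 = -7 + I + \frac{1}{I}$)
$\frac{478 + 180}{y{\left(F{\left(-4 \right)} \right)} + 454} = \frac{478 + 180}{\left(-7 + \left(-8 + \left(-4\right)^{2} + 4 \left(-4\right)\right) + \frac{1}{-8 + \left(-4\right)^{2} + 4 \left(-4\right)}\right) + 454} = \frac{658}{\left(-7 - 8 + \frac{1}{-8 + 16 - 16}\right) + 454} = \frac{658}{\left(-7 - 8 + \frac{1}{-8}\right) + 454} = \frac{658}{\left(-7 - 8 - \frac{1}{8}\right) + 454} = \frac{658}{- \frac{121}{8} + 454} = \frac{658}{\frac{3511}{8}} = 658 \cdot \frac{8}{3511} = \frac{5264}{3511}$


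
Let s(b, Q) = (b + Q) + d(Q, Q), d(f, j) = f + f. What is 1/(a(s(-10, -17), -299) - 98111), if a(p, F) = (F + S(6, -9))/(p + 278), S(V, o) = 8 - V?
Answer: -217/21290384 ≈ -1.0192e-5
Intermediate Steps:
d(f, j) = 2*f
s(b, Q) = b + 3*Q (s(b, Q) = (b + Q) + 2*Q = (Q + b) + 2*Q = b + 3*Q)
a(p, F) = (2 + F)/(278 + p) (a(p, F) = (F + (8 - 1*6))/(p + 278) = (F + (8 - 6))/(278 + p) = (F + 2)/(278 + p) = (2 + F)/(278 + p))
1/(a(s(-10, -17), -299) - 98111) = 1/((2 - 299)/(278 + (-10 + 3*(-17))) - 98111) = 1/(-297/(278 + (-10 - 51)) - 98111) = 1/(-297/(278 - 61) - 98111) = 1/(-297/217 - 98111) = 1/(-21290384/217) = -217/21290384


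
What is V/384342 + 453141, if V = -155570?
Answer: 87080481326/192171 ≈ 4.5314e+5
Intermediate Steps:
V/384342 + 453141 = -155570/384342 + 453141 = -155570*1/384342 + 453141 = -77785/192171 + 453141 = 87080481326/192171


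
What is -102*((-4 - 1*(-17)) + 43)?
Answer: -5712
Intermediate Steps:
-102*((-4 - 1*(-17)) + 43) = -102*((-4 + 17) + 43) = -102*(13 + 43) = -102*56 = -5712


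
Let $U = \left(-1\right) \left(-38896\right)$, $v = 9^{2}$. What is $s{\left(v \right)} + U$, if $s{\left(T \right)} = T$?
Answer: $38977$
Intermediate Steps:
$v = 81$
$U = 38896$
$s{\left(v \right)} + U = 81 + 38896 = 38977$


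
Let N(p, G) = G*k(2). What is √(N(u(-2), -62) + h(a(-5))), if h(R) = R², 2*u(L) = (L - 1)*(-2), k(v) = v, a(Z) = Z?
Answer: 3*I*√11 ≈ 9.9499*I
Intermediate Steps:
u(L) = 1 - L (u(L) = ((L - 1)*(-2))/2 = ((-1 + L)*(-2))/2 = (2 - 2*L)/2 = 1 - L)
N(p, G) = 2*G (N(p, G) = G*2 = 2*G)
√(N(u(-2), -62) + h(a(-5))) = √(2*(-62) + (-5)²) = √(-124 + 25) = √(-99) = 3*I*√11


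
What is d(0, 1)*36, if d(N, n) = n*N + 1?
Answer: 36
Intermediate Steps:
d(N, n) = 1 + N*n (d(N, n) = N*n + 1 = 1 + N*n)
d(0, 1)*36 = (1 + 0*1)*36 = (1 + 0)*36 = 1*36 = 36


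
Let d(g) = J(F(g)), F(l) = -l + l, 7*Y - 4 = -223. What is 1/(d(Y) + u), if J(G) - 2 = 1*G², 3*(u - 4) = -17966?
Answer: -3/17948 ≈ -0.00016715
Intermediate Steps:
u = -17954/3 (u = 4 + (⅓)*(-17966) = 4 - 17966/3 = -17954/3 ≈ -5984.7)
Y = -219/7 (Y = 4/7 + (⅐)*(-223) = 4/7 - 223/7 = -219/7 ≈ -31.286)
F(l) = 0
J(G) = 2 + G² (J(G) = 2 + 1*G² = 2 + G²)
d(g) = 2 (d(g) = 2 + 0² = 2 + 0 = 2)
1/(d(Y) + u) = 1/(2 - 17954/3) = 1/(-17948/3) = -3/17948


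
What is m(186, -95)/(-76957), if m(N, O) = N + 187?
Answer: -373/76957 ≈ -0.0048469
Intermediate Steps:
m(N, O) = 187 + N
m(186, -95)/(-76957) = (187 + 186)/(-76957) = 373*(-1/76957) = -373/76957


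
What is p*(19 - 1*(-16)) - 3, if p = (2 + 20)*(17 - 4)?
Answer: 10007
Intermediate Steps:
p = 286 (p = 22*13 = 286)
p*(19 - 1*(-16)) - 3 = 286*(19 - 1*(-16)) - 3 = 286*(19 + 16) - 3 = 286*35 - 3 = 10010 - 3 = 10007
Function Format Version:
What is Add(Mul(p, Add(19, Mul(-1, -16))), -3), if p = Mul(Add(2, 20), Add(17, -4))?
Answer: 10007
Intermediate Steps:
p = 286 (p = Mul(22, 13) = 286)
Add(Mul(p, Add(19, Mul(-1, -16))), -3) = Add(Mul(286, Add(19, Mul(-1, -16))), -3) = Add(Mul(286, Add(19, 16)), -3) = Add(Mul(286, 35), -3) = Add(10010, -3) = 10007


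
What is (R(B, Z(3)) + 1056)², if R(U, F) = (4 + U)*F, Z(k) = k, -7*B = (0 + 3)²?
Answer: 55487601/49 ≈ 1.1324e+6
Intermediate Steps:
B = -9/7 (B = -(0 + 3)²/7 = -⅐*3² = -⅐*9 = -9/7 ≈ -1.2857)
R(U, F) = F*(4 + U)
(R(B, Z(3)) + 1056)² = (3*(4 - 9/7) + 1056)² = (3*(19/7) + 1056)² = (57/7 + 1056)² = (7449/7)² = 55487601/49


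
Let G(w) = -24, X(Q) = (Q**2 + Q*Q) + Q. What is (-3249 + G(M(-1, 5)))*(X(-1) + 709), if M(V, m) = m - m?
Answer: -2323830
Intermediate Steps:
X(Q) = Q + 2*Q**2 (X(Q) = (Q**2 + Q**2) + Q = 2*Q**2 + Q = Q + 2*Q**2)
M(V, m) = 0
(-3249 + G(M(-1, 5)))*(X(-1) + 709) = (-3249 - 24)*(-(1 + 2*(-1)) + 709) = -3273*(-(1 - 2) + 709) = -3273*(-1*(-1) + 709) = -3273*(1 + 709) = -3273*710 = -2323830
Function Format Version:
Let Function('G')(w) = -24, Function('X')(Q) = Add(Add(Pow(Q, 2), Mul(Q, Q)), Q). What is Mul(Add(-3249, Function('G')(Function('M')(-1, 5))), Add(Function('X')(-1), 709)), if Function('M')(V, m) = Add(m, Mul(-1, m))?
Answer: -2323830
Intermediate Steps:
Function('X')(Q) = Add(Q, Mul(2, Pow(Q, 2))) (Function('X')(Q) = Add(Add(Pow(Q, 2), Pow(Q, 2)), Q) = Add(Mul(2, Pow(Q, 2)), Q) = Add(Q, Mul(2, Pow(Q, 2))))
Function('M')(V, m) = 0
Mul(Add(-3249, Function('G')(Function('M')(-1, 5))), Add(Function('X')(-1), 709)) = Mul(Add(-3249, -24), Add(Mul(-1, Add(1, Mul(2, -1))), 709)) = Mul(-3273, Add(Mul(-1, Add(1, -2)), 709)) = Mul(-3273, Add(Mul(-1, -1), 709)) = Mul(-3273, Add(1, 709)) = Mul(-3273, 710) = -2323830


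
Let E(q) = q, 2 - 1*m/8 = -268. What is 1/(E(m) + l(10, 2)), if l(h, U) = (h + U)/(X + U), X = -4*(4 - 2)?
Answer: 1/2158 ≈ 0.00046339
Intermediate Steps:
m = 2160 (m = 16 - 8*(-268) = 16 + 2144 = 2160)
X = -8 (X = -4*2 = -8)
l(h, U) = (U + h)/(-8 + U) (l(h, U) = (h + U)/(-8 + U) = (U + h)/(-8 + U))
1/(E(m) + l(10, 2)) = 1/(2160 + (2 + 10)/(-8 + 2)) = 1/(2160 + 12/(-6)) = 1/(2160 - 1/6*12) = 1/(2160 - 2) = 1/2158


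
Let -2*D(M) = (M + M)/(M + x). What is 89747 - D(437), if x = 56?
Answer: 44245708/493 ≈ 89748.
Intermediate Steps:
D(M) = -M/(56 + M) (D(M) = -(M + M)/(2*(M + 56)) = -2*M/(2*(56 + M)) = -M/(56 + M))
89747 - D(437) = 89747 - (-1)*437/(56 + 437) = 89747 - (-1)*437/493 = 89747 - 1*(-437/493) = 89747 + 437/493 = 44245708/493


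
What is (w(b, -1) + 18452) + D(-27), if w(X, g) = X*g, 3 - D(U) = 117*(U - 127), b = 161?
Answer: 36312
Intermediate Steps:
D(U) = 14862 - 117*U (D(U) = 3 - 117*(U - 127) = 3 - 117*(-127 + U) = 3 - (-14859 + 117*U) = 3 + (14859 - 117*U) = 14862 - 117*U)
(w(b, -1) + 18452) + D(-27) = (161*(-1) + 18452) + (14862 - 117*(-27)) = (-161 + 18452) + (14862 + 3159) = 18291 + 18021 = 36312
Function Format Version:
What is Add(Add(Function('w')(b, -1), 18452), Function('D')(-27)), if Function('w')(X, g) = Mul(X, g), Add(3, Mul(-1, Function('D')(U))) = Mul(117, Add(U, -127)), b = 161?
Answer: 36312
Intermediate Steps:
Function('D')(U) = Add(14862, Mul(-117, U)) (Function('D')(U) = Add(3, Mul(-1, Mul(117, Add(U, -127)))) = Add(3, Mul(-1, Mul(117, Add(-127, U)))) = Add(3, Mul(-1, Add(-14859, Mul(117, U)))) = Add(3, Add(14859, Mul(-117, U))) = Add(14862, Mul(-117, U)))
Add(Add(Function('w')(b, -1), 18452), Function('D')(-27)) = Add(Add(Mul(161, -1), 18452), Add(14862, Mul(-117, -27))) = Add(Add(-161, 18452), Add(14862, 3159)) = Add(18291, 18021) = 36312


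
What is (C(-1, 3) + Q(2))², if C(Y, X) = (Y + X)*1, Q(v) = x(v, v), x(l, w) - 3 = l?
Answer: 49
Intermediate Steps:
x(l, w) = 3 + l
Q(v) = 3 + v
C(Y, X) = X + Y (C(Y, X) = (X + Y)*1 = X + Y)
(C(-1, 3) + Q(2))² = ((3 - 1) + (3 + 2))² = (2 + 5)² = 7² = 49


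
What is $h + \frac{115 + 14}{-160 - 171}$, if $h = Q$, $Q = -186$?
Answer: $- \frac{61695}{331} \approx -186.39$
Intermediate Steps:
$h = -186$
$h + \frac{115 + 14}{-160 - 171} = -186 + \frac{115 + 14}{-160 - 171} = -186 + \frac{129}{-331} = -186 + 129 \left(- \frac{1}{331}\right) = -186 - \frac{129}{331} = - \frac{61695}{331}$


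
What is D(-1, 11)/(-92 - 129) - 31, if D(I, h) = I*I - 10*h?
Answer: -6742/221 ≈ -30.507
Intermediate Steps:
D(I, h) = I**2 - 10*h
D(-1, 11)/(-92 - 129) - 31 = ((-1)**2 - 10*11)/(-92 - 129) - 31 = (1 - 110)/(-221) - 31 = -1/221*(-109) - 31 = 109/221 - 31 = -6742/221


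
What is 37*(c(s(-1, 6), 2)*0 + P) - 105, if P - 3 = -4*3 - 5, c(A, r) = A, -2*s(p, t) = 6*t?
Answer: -623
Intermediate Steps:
s(p, t) = -3*t
P = -14 (P = 3 + (-4*3 - 5) = 3 + (-12 - 5) = 3 - 17 = -14)
37*(c(s(-1, 6), 2)*0 + P) - 105 = 37*(-3*6*0 - 14) - 105 = 37*(-18*0 - 14) - 105 = 37*(0 - 14) - 105 = 37*(-14) - 105 = -518 - 105 = -623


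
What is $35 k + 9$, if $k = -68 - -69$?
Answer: $44$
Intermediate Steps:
$k = 1$ ($k = -68 + 69 = 1$)
$35 k + 9 = 35 \cdot 1 + 9 = 35 + 9 = 44$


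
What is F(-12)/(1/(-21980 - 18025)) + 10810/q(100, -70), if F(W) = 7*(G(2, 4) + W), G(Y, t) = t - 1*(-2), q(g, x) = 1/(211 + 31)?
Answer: 4296230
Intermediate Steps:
q(g, x) = 1/242
G(Y, t) = 2 + t (G(Y, t) = t + 2 = 2 + t)
F(W) = 42 + 7*W (F(W) = 7*((2 + 4) + W) = 7*(6 + W) = 42 + 7*W)
F(-12)/(1/(-21980 - 18025)) + 10810/q(100, -70) = (42 + 7*(-12))/(1/(-21980 - 18025)) + 10810/(1/242) = (42 - 84)/(1/(-40005)) + 10810*242 = -42/(-1/40005) + 2616020 = -42*(-40005) + 2616020 = 1680210 + 2616020 = 4296230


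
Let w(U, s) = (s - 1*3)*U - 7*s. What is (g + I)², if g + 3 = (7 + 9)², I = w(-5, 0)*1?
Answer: 71824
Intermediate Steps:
w(U, s) = -7*s + U*(-3 + s) (w(U, s) = (s - 3)*U - 7*s = (-3 + s)*U - 7*s = U*(-3 + s) - 7*s = -7*s + U*(-3 + s))
I = 15 (I = (-7*0 - 3*(-5) - 5*0)*1 = (0 + 15 + 0)*1 = 15*1 = 15)
g = 253 (g = -3 + (7 + 9)² = -3 + 16² = -3 + 256 = 253)
(g + I)² = (253 + 15)² = 268² = 71824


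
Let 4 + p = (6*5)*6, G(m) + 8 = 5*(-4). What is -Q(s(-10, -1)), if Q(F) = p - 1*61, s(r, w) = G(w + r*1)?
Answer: -115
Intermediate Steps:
G(m) = -28 (G(m) = -8 + 5*(-4) = -8 - 20 = -28)
s(r, w) = -28
p = 176 (p = -4 + (6*5)*6 = -4 + 30*6 = -4 + 180 = 176)
Q(F) = 115 (Q(F) = 176 - 1*61 = 176 - 61 = 115)
-Q(s(-10, -1)) = -1*115 = -115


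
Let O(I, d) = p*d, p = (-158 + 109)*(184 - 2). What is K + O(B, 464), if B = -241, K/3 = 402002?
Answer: -2931946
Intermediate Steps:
K = 1206006 (K = 3*402002 = 1206006)
p = -8918 (p = -49*182 = -8918)
O(I, d) = -8918*d
K + O(B, 464) = 1206006 - 8918*464 = 1206006 - 4137952 = -2931946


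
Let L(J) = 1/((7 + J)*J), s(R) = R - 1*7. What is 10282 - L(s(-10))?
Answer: 1747939/170 ≈ 10282.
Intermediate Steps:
s(R) = -7 + R (s(R) = R - 7 = -7 + R)
L(J) = 1/(J*(7 + J))
10282 - L(s(-10)) = 10282 - 1/((-7 - 10)*(7 + (-7 - 10))) = 10282 - 1/((-17)*(7 - 17)) = 10282 - (-1)/(17*(-10)) = 10282 - (-1)*(-1)/(17*10) = 10282 - 1*1/170 = 10282 - 1/170 = 1747939/170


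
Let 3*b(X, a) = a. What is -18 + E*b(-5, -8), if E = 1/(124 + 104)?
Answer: -3080/171 ≈ -18.012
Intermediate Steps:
E = 1/228 ≈ 0.0043860
b(X, a) = a/3
-18 + E*b(-5, -8) = -18 + ((1/3)*(-8))/228 = -18 + (1/228)*(-8/3) = -18 - 2/171 = -3080/171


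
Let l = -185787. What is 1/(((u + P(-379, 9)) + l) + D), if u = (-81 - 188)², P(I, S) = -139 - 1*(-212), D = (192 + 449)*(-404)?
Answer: -1/372317 ≈ -2.6859e-6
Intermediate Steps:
D = -258964 (D = 641*(-404) = -258964)
P(I, S) = 73 (P(I, S) = -139 + 212 = 73)
u = 72361 (u = (-269)² = 72361)
1/(((u + P(-379, 9)) + l) + D) = 1/(((72361 + 73) - 185787) - 258964) = 1/((72434 - 185787) - 258964) = 1/(-113353 - 258964) = 1/(-372317) = -1/372317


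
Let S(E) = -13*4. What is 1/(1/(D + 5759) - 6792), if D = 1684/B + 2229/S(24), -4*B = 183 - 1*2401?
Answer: -329813187/2240091108436 ≈ -0.00014723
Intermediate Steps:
S(E) = -52
B = 1109/2 (B = -(183 - 1*2401)/4 = -(183 - 2401)/4 = -¼*(-2218) = 1109/2 ≈ 554.50)
D = -2296825/57668 (D = 1684/(1109/2) + 2229/(-52) = 1684*(2/1109) + 2229*(-1/52) = 3368/1109 - 2229/52 = -2296825/57668 ≈ -39.828)
1/(1/(D + 5759) - 6792) = 1/(1/(-2296825/57668 + 5759) - 6792) = 1/(1/(329813187/57668) - 6792) = 1/(57668/329813187 - 6792) = 1/(-2240091108436/329813187) = -329813187/2240091108436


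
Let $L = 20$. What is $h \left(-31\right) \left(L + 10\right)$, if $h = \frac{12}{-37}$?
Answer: $\frac{11160}{37} \approx 301.62$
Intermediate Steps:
$h = - \frac{12}{37}$ ($h = 12 \left(- \frac{1}{37}\right) = - \frac{12}{37} \approx -0.32432$)
$h \left(-31\right) \left(L + 10\right) = \left(- \frac{12}{37}\right) \left(-31\right) \left(20 + 10\right) = \frac{372}{37} \cdot 30 = \frac{11160}{37}$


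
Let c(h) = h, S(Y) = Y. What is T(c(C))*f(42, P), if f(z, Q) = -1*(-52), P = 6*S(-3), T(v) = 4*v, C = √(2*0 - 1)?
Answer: 208*I ≈ 208.0*I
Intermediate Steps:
C = I (C = √(0 - 1) = √(-1) = I ≈ 1.0*I)
P = -18 (P = 6*(-3) = -18)
f(z, Q) = 52
T(c(C))*f(42, P) = (4*I)*52 = 208*I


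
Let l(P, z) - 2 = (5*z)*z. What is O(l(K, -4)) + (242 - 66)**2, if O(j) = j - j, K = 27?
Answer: 30976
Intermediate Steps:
l(P, z) = 2 + 5*z**2 (l(P, z) = 2 + (5*z)*z = 2 + 5*z**2)
O(j) = 0
O(l(K, -4)) + (242 - 66)**2 = 0 + (242 - 66)**2 = 0 + 176**2 = 0 + 30976 = 30976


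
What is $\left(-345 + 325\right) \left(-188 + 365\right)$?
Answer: $-3540$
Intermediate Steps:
$\left(-345 + 325\right) \left(-188 + 365\right) = \left(-20\right) 177 = -3540$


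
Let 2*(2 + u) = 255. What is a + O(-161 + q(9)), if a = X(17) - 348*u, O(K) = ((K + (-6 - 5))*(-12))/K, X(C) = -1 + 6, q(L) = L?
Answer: -1659911/38 ≈ -43682.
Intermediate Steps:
X(C) = 5
u = 251/2 (u = -2 + (1/2)*255 = -2 + 255/2 = 251/2 ≈ 125.50)
O(K) = (132 - 12*K)/K (O(K) = ((K - 11)*(-12))/K = ((-11 + K)*(-12))/K = (132 - 12*K)/K)
a = -43669 (a = 5 - 348*251/2 = 5 - 43674 = -43669)
a + O(-161 + q(9)) = -43669 + (-12 + 132/(-161 + 9)) = -43669 + (-12 + 132/(-152)) = -43669 + (-12 + 132*(-1/152)) = -43669 + (-12 - 33/38) = -43669 - 489/38 = -1659911/38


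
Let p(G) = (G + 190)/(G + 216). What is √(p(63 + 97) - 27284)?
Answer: 3*I*√26785911/94 ≈ 165.18*I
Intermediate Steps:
p(G) = (190 + G)/(216 + G)
√(p(63 + 97) - 27284) = √((190 + (63 + 97))/(216 + (63 + 97)) - 27284) = √((190 + 160)/(216 + 160) - 27284) = √(350/376 - 27284) = √((1/376)*350 - 27284) = √(175/188 - 27284) = √(-5129217/188) = 3*I*√26785911/94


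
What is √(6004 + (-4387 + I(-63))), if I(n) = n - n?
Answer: 7*√33 ≈ 40.212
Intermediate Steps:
I(n) = 0
√(6004 + (-4387 + I(-63))) = √(6004 + (-4387 + 0)) = √(6004 - 4387) = √1617 = 7*√33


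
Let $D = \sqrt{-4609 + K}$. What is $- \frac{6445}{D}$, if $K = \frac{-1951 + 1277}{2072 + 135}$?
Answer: $\frac{6445 i \sqrt{22451230559}}{10172737} \approx 94.93 i$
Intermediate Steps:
$K = - \frac{674}{2207} \approx -0.30539$
$D = \frac{i \sqrt{22451230559}}{2207}$ ($D = \sqrt{-4609 - \frac{674}{2207}} = \sqrt{- \frac{10172737}{2207}} = \frac{i \sqrt{22451230559}}{2207} \approx 67.892 i$)
$- \frac{6445}{D} = - \frac{6445}{\frac{1}{2207} i \sqrt{22451230559}} = - 6445 \left(- \frac{i \sqrt{22451230559}}{10172737}\right) = \frac{6445 i \sqrt{22451230559}}{10172737}$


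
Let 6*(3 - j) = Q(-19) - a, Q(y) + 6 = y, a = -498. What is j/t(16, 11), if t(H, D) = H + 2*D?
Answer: -455/228 ≈ -1.9956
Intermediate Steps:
Q(y) = -6 + y
j = -455/6 (j = 3 - ((-6 - 19) - 1*(-498))/6 = 3 - (-25 + 498)/6 = 3 - ⅙*473 = 3 - 473/6 = -455/6 ≈ -75.833)
j/t(16, 11) = -455/(6*(16 + 2*11)) = -455/(6*(16 + 22)) = -455/6/38 = -455/6*1/38 = -455/228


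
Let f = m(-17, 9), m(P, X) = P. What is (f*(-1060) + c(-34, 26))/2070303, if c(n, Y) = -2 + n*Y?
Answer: 17134/2070303 ≈ 0.0082761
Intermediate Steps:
f = -17
c(n, Y) = -2 + Y*n
(f*(-1060) + c(-34, 26))/2070303 = (-17*(-1060) + (-2 + 26*(-34)))/2070303 = (18020 + (-2 - 884))*(1/2070303) = (18020 - 886)*(1/2070303) = 17134*(1/2070303) = 17134/2070303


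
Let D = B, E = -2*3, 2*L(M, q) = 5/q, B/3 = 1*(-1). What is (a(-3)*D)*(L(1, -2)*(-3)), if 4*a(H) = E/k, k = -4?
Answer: -135/32 ≈ -4.2188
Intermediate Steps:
B = -3 (B = 3*(1*(-1)) = 3*(-1) = -3)
L(M, q) = 5/(2*q) (L(M, q) = (5/q)/2 = 5/(2*q))
E = -6
a(H) = 3/8 (a(H) = (-6/(-4))/4 = (-6*(-1/4))/4 = (1/4)*(3/2) = 3/8)
D = -3
(a(-3)*D)*(L(1, -2)*(-3)) = ((3/8)*(-3))*(((5/2)/(-2))*(-3)) = -9*(5/2)*(-1/2)*(-3)/8 = -(-45)*(-3)/32 = -9/8*15/4 = -135/32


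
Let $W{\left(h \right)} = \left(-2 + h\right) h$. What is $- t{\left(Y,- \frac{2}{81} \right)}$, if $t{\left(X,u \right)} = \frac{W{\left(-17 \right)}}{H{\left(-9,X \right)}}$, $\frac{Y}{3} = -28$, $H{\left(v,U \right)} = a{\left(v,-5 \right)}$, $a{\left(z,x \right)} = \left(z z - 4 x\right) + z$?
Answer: $- \frac{323}{92} \approx -3.5109$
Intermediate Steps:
$a{\left(z,x \right)} = z + z^{2} - 4 x$ ($a{\left(z,x \right)} = \left(z^{2} - 4 x\right) + z = z + z^{2} - 4 x$)
$H{\left(v,U \right)} = 20 + v + v^{2}$ ($H{\left(v,U \right)} = v + v^{2} - -20 = v + v^{2} + 20 = 20 + v + v^{2}$)
$Y = -84$ ($Y = 3 \left(-28\right) = -84$)
$W{\left(h \right)} = h \left(-2 + h\right)$
$t{\left(X,u \right)} = \frac{323}{92}$ ($t{\left(X,u \right)} = \frac{\left(-17\right) \left(-2 - 17\right)}{20 - 9 + \left(-9\right)^{2}} = \frac{\left(-17\right) \left(-19\right)}{20 - 9 + 81} = \frac{323}{92}$)
$- t{\left(Y,- \frac{2}{81} \right)} = \left(-1\right) \frac{323}{92} = - \frac{323}{92}$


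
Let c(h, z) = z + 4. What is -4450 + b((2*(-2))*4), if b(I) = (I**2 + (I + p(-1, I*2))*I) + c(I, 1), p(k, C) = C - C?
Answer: -3933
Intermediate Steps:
p(k, C) = 0
c(h, z) = 4 + z
b(I) = 5 + 2*I**2 (b(I) = (I**2 + (I + 0)*I) + (4 + 1) = (I**2 + I*I) + 5 = (I**2 + I**2) + 5 = 2*I**2 + 5 = 5 + 2*I**2)
-4450 + b((2*(-2))*4) = -4450 + (5 + 2*((2*(-2))*4)**2) = -4450 + (5 + 2*(-4*4)**2) = -4450 + (5 + 2*(-16)**2) = -4450 + (5 + 2*256) = -4450 + (5 + 512) = -4450 + 517 = -3933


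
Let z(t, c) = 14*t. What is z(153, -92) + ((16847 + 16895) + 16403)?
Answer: 52287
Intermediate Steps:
z(153, -92) + ((16847 + 16895) + 16403) = 14*153 + ((16847 + 16895) + 16403) = 2142 + (33742 + 16403) = 2142 + 50145 = 52287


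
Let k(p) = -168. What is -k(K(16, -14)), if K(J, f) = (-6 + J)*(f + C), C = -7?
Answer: 168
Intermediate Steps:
K(J, f) = (-7 + f)*(-6 + J) (K(J, f) = (-6 + J)*(f - 7) = (-6 + J)*(-7 + f) = (-7 + f)*(-6 + J))
-k(K(16, -14)) = -1*(-168) = 168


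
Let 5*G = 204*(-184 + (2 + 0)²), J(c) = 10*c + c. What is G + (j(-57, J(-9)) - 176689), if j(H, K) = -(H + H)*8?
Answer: -183121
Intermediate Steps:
J(c) = 11*c
j(H, K) = -16*H (j(H, K) = -2*H*8 = -16*H)
G = -7344 (G = (204*(-184 + (2 + 0)²))/5 = (204*(-184 + 2²))/5 = (204*(-184 + 4))/5 = (204*(-180))/5 = (⅕)*(-36720) = -7344)
G + (j(-57, J(-9)) - 176689) = -7344 + (-16*(-57) - 176689) = -7344 + (912 - 176689) = -7344 - 175777 = -183121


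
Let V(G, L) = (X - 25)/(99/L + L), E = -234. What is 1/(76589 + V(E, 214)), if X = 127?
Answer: 45895/3515073983 ≈ 1.3057e-5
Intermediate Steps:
V(G, L) = 102/(L + 99/L) (V(G, L) = (127 - 25)/(99/L + L) = 102/(L + 99/L))
1/(76589 + V(E, 214)) = 1/(76589 + 102*214/(99 + 214²)) = 1/(76589 + 102*214/(99 + 45796)) = 1/(76589 + 102*214/45895) = 1/(76589 + 102*214*(1/45895)) = 1/(76589 + 21828/45895) = 1/(3515073983/45895) = 45895/3515073983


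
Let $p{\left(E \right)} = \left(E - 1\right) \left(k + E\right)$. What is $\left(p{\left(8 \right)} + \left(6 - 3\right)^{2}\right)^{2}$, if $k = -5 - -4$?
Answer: $3364$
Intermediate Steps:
$k = -1$ ($k = -5 + 4 = -1$)
$p{\left(E \right)} = \left(-1 + E\right)^{2}$ ($p{\left(E \right)} = \left(E - 1\right) \left(-1 + E\right) = \left(-1 + E\right) \left(-1 + E\right) = \left(-1 + E\right)^{2}$)
$\left(p{\left(8 \right)} + \left(6 - 3\right)^{2}\right)^{2} = \left(\left(1 + 8^{2} - 16\right) + \left(6 - 3\right)^{2}\right)^{2} = \left(\left(1 + 64 - 16\right) + 3^{2}\right)^{2} = \left(49 + 9\right)^{2} = 58^{2} = 3364$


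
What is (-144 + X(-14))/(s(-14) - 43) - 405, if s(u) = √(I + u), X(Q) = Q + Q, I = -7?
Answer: -374977/935 + 86*I*√21/935 ≈ -401.04 + 0.4215*I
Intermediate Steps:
X(Q) = 2*Q
s(u) = √(-7 + u)
(-144 + X(-14))/(s(-14) - 43) - 405 = (-144 + 2*(-14))/(√(-7 - 14) - 43) - 405 = (-144 - 28)/(√(-21) - 43) - 405 = -172/(I*√21 - 43) - 405 = -172/(-43 + I*√21) - 405 = -405 - 172/(-43 + I*√21)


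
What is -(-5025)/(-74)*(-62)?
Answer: 155775/37 ≈ 4210.1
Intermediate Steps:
-(-5025)/(-74)*(-62) = -(-5025)*(-1)/74*(-62) = -75*67/74*(-62) = -5025/74*(-62) = 155775/37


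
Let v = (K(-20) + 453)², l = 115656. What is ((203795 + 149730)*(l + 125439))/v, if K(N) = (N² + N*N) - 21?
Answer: 85233109875/1517824 ≈ 56155.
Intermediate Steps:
K(N) = -21 + 2*N² (K(N) = (N² + N²) - 21 = 2*N² - 21 = -21 + 2*N²)
v = 1517824 (v = ((-21 + 2*(-20)²) + 453)² = ((-21 + 2*400) + 453)² = ((-21 + 800) + 453)² = (779 + 453)² = 1232² = 1517824)
((203795 + 149730)*(l + 125439))/v = ((203795 + 149730)*(115656 + 125439))/1517824 = (353525*241095)*(1/1517824) = 85233109875*(1/1517824) = 85233109875/1517824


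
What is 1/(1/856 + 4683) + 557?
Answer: 2232818349/4008649 ≈ 557.00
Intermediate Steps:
1/(1/856 + 4683) + 557 = 1/(4008649/856) + 557 = 856/4008649 + 557 = 2232818349/4008649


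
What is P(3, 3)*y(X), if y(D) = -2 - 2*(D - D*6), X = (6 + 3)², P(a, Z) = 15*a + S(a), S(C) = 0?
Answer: 36360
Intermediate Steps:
P(a, Z) = 15*a (P(a, Z) = 15*a + 0 = 15*a)
X = 81 (X = 9² = 81)
y(D) = -2 + 10*D (y(D) = -2 - 2*(D - 6*D) = -2 - (-10)*D = -2 + 10*D)
P(3, 3)*y(X) = (15*3)*(-2 + 10*81) = 45*(-2 + 810) = 45*808 = 36360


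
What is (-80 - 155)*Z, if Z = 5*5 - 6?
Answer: -4465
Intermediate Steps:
Z = 19 (Z = 25 - 6 = 19)
(-80 - 155)*Z = (-80 - 155)*19 = -235*19 = -4465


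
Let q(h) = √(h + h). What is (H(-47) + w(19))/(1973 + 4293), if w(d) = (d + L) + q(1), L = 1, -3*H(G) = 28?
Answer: 16/9399 + √2/6266 ≈ 0.0019280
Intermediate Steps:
H(G) = -28/3 (H(G) = -⅓*28 = -28/3)
q(h) = √2*√h (q(h) = √(2*h) = √2*√h)
w(d) = 1 + d + √2 (w(d) = (d + 1) + √2*√1 = (1 + d) + √2*1 = (1 + d) + √2 = 1 + d + √2)
(H(-47) + w(19))/(1973 + 4293) = (-28/3 + (1 + 19 + √2))/(1973 + 4293) = (-28/3 + (20 + √2))/6266 = (32/3 + √2)*(1/6266) = 16/9399 + √2/6266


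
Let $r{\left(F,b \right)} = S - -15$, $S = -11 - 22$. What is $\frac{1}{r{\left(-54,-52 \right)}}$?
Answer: $- \frac{1}{18} \approx -0.055556$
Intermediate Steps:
$S = -33$
$r{\left(F,b \right)} = -18$ ($r{\left(F,b \right)} = -33 - -15 = -33 + 15 = -18$)
$\frac{1}{r{\left(-54,-52 \right)}} = \frac{1}{-18} = - \frac{1}{18}$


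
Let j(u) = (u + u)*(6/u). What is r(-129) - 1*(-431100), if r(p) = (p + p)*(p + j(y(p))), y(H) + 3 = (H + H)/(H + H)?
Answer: 461286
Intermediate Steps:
y(H) = -2 (y(H) = -3 + (H + H)/(H + H) = -3 + (2*H)/((2*H)) = -3 + (2*H)*(1/(2*H)) = -3 + 1 = -2)
j(u) = 12 (j(u) = (2*u)*(6/u) = 12)
r(p) = 2*p*(12 + p) (r(p) = (p + p)*(p + 12) = (2*p)*(12 + p) = 2*p*(12 + p))
r(-129) - 1*(-431100) = 2*(-129)*(12 - 129) - 1*(-431100) = 2*(-129)*(-117) + 431100 = 30186 + 431100 = 461286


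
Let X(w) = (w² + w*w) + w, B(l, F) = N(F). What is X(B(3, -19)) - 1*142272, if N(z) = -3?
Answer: -142257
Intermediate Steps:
B(l, F) = -3
X(w) = w + 2*w² (X(w) = (w² + w²) + w = 2*w² + w = w + 2*w²)
X(B(3, -19)) - 1*142272 = -3*(1 + 2*(-3)) - 1*142272 = -3*(1 - 6) - 142272 = -3*(-5) - 142272 = 15 - 142272 = -142257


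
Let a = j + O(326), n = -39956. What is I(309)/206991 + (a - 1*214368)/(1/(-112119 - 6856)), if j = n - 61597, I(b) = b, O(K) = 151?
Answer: 2592130060542853/68997 ≈ 3.7569e+10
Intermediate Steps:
j = -101553 (j = -39956 - 61597 = -101553)
a = -101402 (a = -101553 + 151 = -101402)
I(309)/206991 + (a - 1*214368)/(1/(-112119 - 6856)) = 309/206991 + (-101402 - 1*214368)/(1/(-112119 - 6856)) = 309*(1/206991) + (-101402 - 214368)/(1/(-118975)) = 103/68997 - 315770/(-1/118975) = 103/68997 - 315770*(-118975) = 103/68997 + 37568735750 = 2592130060542853/68997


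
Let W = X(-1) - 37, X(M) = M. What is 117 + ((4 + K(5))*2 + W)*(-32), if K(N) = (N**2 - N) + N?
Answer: -523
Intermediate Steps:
K(N) = N**2
W = -38 (W = -1 - 37 = -38)
117 + ((4 + K(5))*2 + W)*(-32) = 117 + ((4 + 5**2)*2 - 38)*(-32) = 117 + ((4 + 25)*2 - 38)*(-32) = 117 + (29*2 - 38)*(-32) = 117 + (58 - 38)*(-32) = 117 + 20*(-32) = 117 - 640 = -523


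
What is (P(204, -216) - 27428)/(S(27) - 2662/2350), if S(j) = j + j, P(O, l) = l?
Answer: -32481700/62119 ≈ -522.89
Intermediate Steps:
S(j) = 2*j
(P(204, -216) - 27428)/(S(27) - 2662/2350) = (-216 - 27428)/(2*27 - 2662/2350) = -27644/(54 - 2662*1/2350) = -27644/(54 - 1331/1175) = -27644/62119/1175 = -27644*1175/62119 = -32481700/62119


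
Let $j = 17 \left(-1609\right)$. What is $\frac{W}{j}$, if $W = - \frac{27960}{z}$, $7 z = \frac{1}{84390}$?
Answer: $\frac{16516810800}{27353} \approx 6.0384 \cdot 10^{5}$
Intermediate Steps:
$z = \frac{1}{590730}$ ($z = \frac{1}{7 \cdot 84390} = \frac{1}{7} \cdot \frac{1}{84390} = \frac{1}{590730} \approx 1.6928 \cdot 10^{-6}$)
$j = -27353$
$W = -16516810800$ ($W = - 27960 \frac{1}{\frac{1}{590730}} = \left(-27960\right) 590730 = -16516810800$)
$\frac{W}{j} = - \frac{16516810800}{-27353} = \left(-16516810800\right) \left(- \frac{1}{27353}\right) = \frac{16516810800}{27353}$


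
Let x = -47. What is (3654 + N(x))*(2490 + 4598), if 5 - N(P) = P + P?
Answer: 26601264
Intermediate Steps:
N(P) = 5 - 2*P (N(P) = 5 - (P + P) = 5 - 2*P)
(3654 + N(x))*(2490 + 4598) = (3654 + (5 - 2*(-47)))*(2490 + 4598) = (3654 + (5 + 94))*7088 = (3654 + 99)*7088 = 3753*7088 = 26601264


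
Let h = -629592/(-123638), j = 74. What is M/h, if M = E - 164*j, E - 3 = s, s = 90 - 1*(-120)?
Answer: -737067937/314796 ≈ -2341.4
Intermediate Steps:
s = 210 (s = 90 + 120 = 210)
E = 213 (E = 3 + 210 = 213)
h = 314796/61819 (h = -629592*(-1/123638) = 314796/61819 ≈ 5.0922)
M = -11923 (M = 213 - 164*74 = 213 - 12136 = -11923)
M/h = -11923/314796/61819 = -11923*61819/314796 = -737067937/314796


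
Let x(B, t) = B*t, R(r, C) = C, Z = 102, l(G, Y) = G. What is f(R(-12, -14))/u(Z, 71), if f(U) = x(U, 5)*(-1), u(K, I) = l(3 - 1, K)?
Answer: 35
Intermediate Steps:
u(K, I) = 2 (u(K, I) = 3 - 1 = 2)
f(U) = -5*U (f(U) = (U*5)*(-1) = (5*U)*(-1) = -5*U)
f(R(-12, -14))/u(Z, 71) = -5*(-14)/2 = 70*(1/2) = 35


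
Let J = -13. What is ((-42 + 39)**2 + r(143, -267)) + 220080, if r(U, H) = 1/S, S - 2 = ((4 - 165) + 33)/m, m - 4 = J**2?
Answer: 47979575/218 ≈ 2.2009e+5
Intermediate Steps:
m = 173 (m = 4 + (-13)**2 = 4 + 169 = 173)
S = 218/173 (S = 2 + ((4 - 165) + 33)/173 = 2 + (-161 + 33)*(1/173) = 2 - 128*1/173 = 2 - 128/173 = 218/173 ≈ 1.2601)
r(U, H) = 173/218 (r(U, H) = 1/(218/173) = 173/218)
((-42 + 39)**2 + r(143, -267)) + 220080 = ((-42 + 39)**2 + 173/218) + 220080 = ((-3)**2 + 173/218) + 220080 = (9 + 173/218) + 220080 = 2135/218 + 220080 = 47979575/218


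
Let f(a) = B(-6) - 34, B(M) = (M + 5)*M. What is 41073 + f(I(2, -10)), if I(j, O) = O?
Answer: 41045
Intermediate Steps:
B(M) = M*(5 + M) (B(M) = (5 + M)*M = M*(5 + M))
f(a) = -28 (f(a) = -6*(5 - 6) - 34 = -6*(-1) - 34 = 6 - 34 = -28)
41073 + f(I(2, -10)) = 41073 - 28 = 41045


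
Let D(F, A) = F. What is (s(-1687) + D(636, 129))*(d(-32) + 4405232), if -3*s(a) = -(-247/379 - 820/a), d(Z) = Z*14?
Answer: 1791011272745200/639373 ≈ 2.8012e+9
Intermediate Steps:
d(Z) = 14*Z
s(a) = -247/1137 - 820/(3*a) (s(a) = -(-1)*(-247/379 - 820/a)/3 = -(247/379 + 820/a)/3 = -247/1137 - 820/(3*a))
(s(-1687) + D(636, 129))*(d(-32) + 4405232) = ((1/1137)*(-310780 - 247*(-1687))/(-1687) + 636)*(14*(-32) + 4405232) = ((1/1137)*(-1/1687)*(-310780 + 416689) + 636)*(-448 + 4405232) = ((1/1137)*(-1/1687)*105909 + 636)*4404784 = (-35303/639373 + 636)*4404784 = (406605925/639373)*4404784 = 1791011272745200/639373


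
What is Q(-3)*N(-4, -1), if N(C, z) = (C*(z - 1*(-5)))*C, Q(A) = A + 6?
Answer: 192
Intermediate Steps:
Q(A) = 6 + A
N(C, z) = C**2*(5 + z) (N(C, z) = (C*(z + 5))*C = (C*(5 + z))*C = C**2*(5 + z))
Q(-3)*N(-4, -1) = (6 - 3)*((-4)**2*(5 - 1)) = 3*(16*4) = 3*64 = 192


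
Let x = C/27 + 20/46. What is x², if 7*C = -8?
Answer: 2910436/18896409 ≈ 0.15402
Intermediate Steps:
C = -8/7 (C = (⅐)*(-8) = -8/7 ≈ -1.1429)
x = 1706/4347 (x = -8/7/27 + 20/46 = -8/7*1/27 + 20*(1/46) = -8/189 + 10/23 = 1706/4347 ≈ 0.39245)
x² = (1706/4347)² = 2910436/18896409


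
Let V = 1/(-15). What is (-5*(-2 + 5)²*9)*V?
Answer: 27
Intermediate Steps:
V = -1/15 ≈ -0.066667
(-5*(-2 + 5)²*9)*V = (-5*(-2 + 5)²*9)*(-1/15) = (-5*3²*9)*(-1/15) = (-5*9*9)*(-1/15) = -45*9*(-1/15) = -405*(-1/15) = 27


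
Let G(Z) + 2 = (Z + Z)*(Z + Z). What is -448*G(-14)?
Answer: -350336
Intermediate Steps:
G(Z) = -2 + 4*Z² (G(Z) = -2 + (Z + Z)*(Z + Z) = -2 + (2*Z)*(2*Z) = -2 + 4*Z²)
-448*G(-14) = -448*(-2 + 4*(-14)²) = -448*(-2 + 4*196) = -448*(-2 + 784) = -448*782 = -350336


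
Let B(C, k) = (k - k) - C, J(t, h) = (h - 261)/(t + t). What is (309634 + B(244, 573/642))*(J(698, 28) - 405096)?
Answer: -87482226749055/698 ≈ -1.2533e+11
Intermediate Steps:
J(t, h) = (-261 + h)/(2*t) (J(t, h) = (-261 + h)/((2*t)) = (-261 + h)*(1/(2*t)) = (-261 + h)/(2*t))
B(C, k) = -C (B(C, k) = 0 - C = -C)
(309634 + B(244, 573/642))*(J(698, 28) - 405096) = (309634 - 1*244)*((1/2)*(-261 + 28)/698 - 405096) = (309634 - 244)*((1/2)*(1/698)*(-233) - 405096) = 309390*(-233/1396 - 405096) = 309390*(-565514249/1396) = -87482226749055/698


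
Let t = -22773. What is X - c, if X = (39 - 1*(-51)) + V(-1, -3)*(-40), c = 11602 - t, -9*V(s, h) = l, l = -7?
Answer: -308845/9 ≈ -34316.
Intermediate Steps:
V(s, h) = 7/9 (V(s, h) = -⅑*(-7) = 7/9)
c = 34375 (c = 11602 - 1*(-22773) = 11602 + 22773 = 34375)
X = 530/9 (X = (39 - 1*(-51)) + (7/9)*(-40) = (39 + 51) - 280/9 = 90 - 280/9 = 530/9 ≈ 58.889)
X - c = 530/9 - 1*34375 = 530/9 - 34375 = -308845/9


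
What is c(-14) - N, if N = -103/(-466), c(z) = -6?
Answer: -2899/466 ≈ -6.2210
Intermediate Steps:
N = 103/466 (N = -103*(-1/466) = 103/466 ≈ 0.22103)
c(-14) - N = -6 - 1*103/466 = -6 - 103/466 = -2899/466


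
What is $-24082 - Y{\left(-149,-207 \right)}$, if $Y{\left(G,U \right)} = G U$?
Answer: $-54925$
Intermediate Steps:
$-24082 - Y{\left(-149,-207 \right)} = -24082 - \left(-149\right) \left(-207\right) = -24082 - 30843 = -54925$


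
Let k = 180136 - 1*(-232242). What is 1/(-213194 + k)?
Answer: 1/199184 ≈ 5.0205e-6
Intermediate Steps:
k = 412378 (k = 180136 + 232242 = 412378)
1/(-213194 + k) = 1/(-213194 + 412378) = 1/199184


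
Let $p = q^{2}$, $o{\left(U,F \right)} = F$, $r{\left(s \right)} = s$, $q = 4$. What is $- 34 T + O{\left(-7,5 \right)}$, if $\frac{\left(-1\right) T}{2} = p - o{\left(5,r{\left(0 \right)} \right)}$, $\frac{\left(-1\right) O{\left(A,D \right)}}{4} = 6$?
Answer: $1064$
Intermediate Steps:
$p = 16$ ($p = 4^{2} = 16$)
$O{\left(A,D \right)} = -24$ ($O{\left(A,D \right)} = \left(-4\right) 6 = -24$)
$T = -32$ ($T = - 2 \left(16 - 0\right) = - 2 \left(16 + 0\right) = \left(-2\right) 16 = -32$)
$- 34 T + O{\left(-7,5 \right)} = \left(-34\right) \left(-32\right) - 24 = 1088 - 24 = 1064$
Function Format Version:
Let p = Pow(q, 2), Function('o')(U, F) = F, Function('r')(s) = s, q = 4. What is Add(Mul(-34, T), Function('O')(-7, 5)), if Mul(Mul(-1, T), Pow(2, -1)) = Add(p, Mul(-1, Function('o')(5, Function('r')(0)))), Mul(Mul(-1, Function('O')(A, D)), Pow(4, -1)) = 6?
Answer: 1064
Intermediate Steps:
p = 16 (p = Pow(4, 2) = 16)
Function('O')(A, D) = -24 (Function('O')(A, D) = Mul(-4, 6) = -24)
T = -32 (T = Mul(-2, Add(16, Mul(-1, 0))) = Mul(-2, Add(16, 0)) = Mul(-2, 16) = -32)
Add(Mul(-34, T), Function('O')(-7, 5)) = Add(Mul(-34, -32), -24) = Add(1088, -24) = 1064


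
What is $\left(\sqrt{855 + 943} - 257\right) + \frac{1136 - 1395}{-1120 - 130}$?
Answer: $- \frac{320991}{1250} + \sqrt{1798} \approx -214.39$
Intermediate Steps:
$\left(\sqrt{855 + 943} - 257\right) + \frac{1136 - 1395}{-1120 - 130} = \left(\sqrt{1798} - 257\right) - \frac{259}{-1250} = \left(-257 + \sqrt{1798}\right) - - \frac{259}{1250} = \left(-257 + \sqrt{1798}\right) + \frac{259}{1250} = - \frac{320991}{1250} + \sqrt{1798}$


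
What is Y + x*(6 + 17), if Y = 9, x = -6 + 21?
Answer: 354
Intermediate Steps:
x = 15
Y + x*(6 + 17) = 9 + 15*(6 + 17) = 9 + 15*23 = 9 + 345 = 354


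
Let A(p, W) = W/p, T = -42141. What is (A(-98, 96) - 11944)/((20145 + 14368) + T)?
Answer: 146326/93443 ≈ 1.5659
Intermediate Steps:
(A(-98, 96) - 11944)/((20145 + 14368) + T) = (96/(-98) - 11944)/((20145 + 14368) - 42141) = (96*(-1/98) - 11944)/(34513 - 42141) = (-48/49 - 11944)/(-7628) = -585304/49*(-1/7628) = 146326/93443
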